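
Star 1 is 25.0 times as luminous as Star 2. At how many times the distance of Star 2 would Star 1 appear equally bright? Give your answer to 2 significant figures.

5.0

Equal flux requires L_1/d_1² = L_2/d_2², so d_1/d_2 = √(L_1/L_2)
= √(25.0) = 5.000.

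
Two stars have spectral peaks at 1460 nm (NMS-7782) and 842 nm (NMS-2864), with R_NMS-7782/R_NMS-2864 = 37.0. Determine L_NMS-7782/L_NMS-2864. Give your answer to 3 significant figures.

151

Wien's law gives T ∝ 1/λ_max, so T_NMS-7782/T_NMS-2864 = λ_NMS-2864/λ_NMS-7782 = 842/1460 = 0.5767.
Then L ∝ R²T⁴ gives L_NMS-7782/L_NMS-2864 = (37.0)² × (0.5767)⁴ = 1369 × 0.1106 = 151.4.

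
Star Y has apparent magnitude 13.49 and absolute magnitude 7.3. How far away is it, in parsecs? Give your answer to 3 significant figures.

m − M = 5 log₁₀(d/10 pc)
13.49 − (7.3) = 6.19 = 5 log₁₀(d/10)
d = 10 × 10^(6.19/5) = 10 × 10^1.238 = 173.0 pc.

173 pc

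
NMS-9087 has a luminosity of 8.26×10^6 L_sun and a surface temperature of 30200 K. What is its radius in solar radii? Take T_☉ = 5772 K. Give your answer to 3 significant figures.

105 solar radii

R/R_☉ = √(L/L_☉) / (T/T_☉)² = √(8.26×10^6) / (5.232)²
       = 2874 / 27.38 = 105.0.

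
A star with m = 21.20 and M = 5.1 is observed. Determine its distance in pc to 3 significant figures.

1.66×10^4 pc

m − M = 5 log₁₀(d/10 pc)
21.20 − (5.1) = 16.10 = 5 log₁₀(d/10)
d = 10 × 10^(16.10/5) = 10 × 10^3.220 = 1.660×10^4 pc.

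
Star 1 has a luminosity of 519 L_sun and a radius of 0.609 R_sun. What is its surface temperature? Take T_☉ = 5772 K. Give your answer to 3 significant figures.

T/T_☉ = (L/L_☉)^(1/4) / (R/R_☉)^(1/2)
T = 5772 × (519)^(1/4) / √(0.609) = 5772 × 4.773 / 0.7804 = 3.530×10^4 K.

3.53×10^4 K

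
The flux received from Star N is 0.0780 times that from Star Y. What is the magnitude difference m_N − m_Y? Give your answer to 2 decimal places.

2.77

m_N − m_Y = −2.5 log₁₀(F_N/F_Y) = −2.5 log₁₀(0.0780) = −2.5 × (-1.108) = 2.770.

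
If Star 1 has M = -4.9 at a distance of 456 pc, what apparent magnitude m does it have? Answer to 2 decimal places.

m = M + 5 log₁₀(d/10 pc) = -4.9 + 5 log₁₀(456/10)
  = -4.9 + 5 × 1.659 = -4.9 + 8.29 = 3.39.

3.39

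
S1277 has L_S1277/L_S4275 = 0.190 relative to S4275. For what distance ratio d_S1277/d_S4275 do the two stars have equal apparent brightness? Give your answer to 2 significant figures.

Equal flux requires L_S1277/d_S1277² = L_S4275/d_S4275², so d_S1277/d_S4275 = √(L_S1277/L_S4275)
= √(0.190) = 0.4359.

0.44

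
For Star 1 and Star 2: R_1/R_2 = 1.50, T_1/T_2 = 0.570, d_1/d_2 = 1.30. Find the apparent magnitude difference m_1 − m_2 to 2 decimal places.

L_1/L_2 = (1.50)²(0.570)⁴ = 0.2375.
F_1/F_2 = (L_1/L_2)/(d_1/d_2)² = 0.2375/1.690 = 0.1405.
m_1 − m_2 = −2.5 log₁₀(0.1405) = 2.13.

2.13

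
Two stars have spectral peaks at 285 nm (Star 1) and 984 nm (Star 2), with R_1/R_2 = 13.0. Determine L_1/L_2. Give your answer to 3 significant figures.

2.40×10^4

Wien's law gives T ∝ 1/λ_max, so T_1/T_2 = λ_2/λ_1 = 984/285 = 3.453.
Then L ∝ R²T⁴ gives L_1/L_2 = (13.0)² × (3.453)⁴ = 169.0 × 142.1 = 2.402×10^4.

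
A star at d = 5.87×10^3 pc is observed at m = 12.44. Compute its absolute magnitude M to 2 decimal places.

-1.40

M = m − 5 log₁₀(d/10 pc) = 12.44 − 5 log₁₀(5.87×10^3/10)
  = 12.44 − 5 × 2.769 = 12.44 − 13.84 = -1.40.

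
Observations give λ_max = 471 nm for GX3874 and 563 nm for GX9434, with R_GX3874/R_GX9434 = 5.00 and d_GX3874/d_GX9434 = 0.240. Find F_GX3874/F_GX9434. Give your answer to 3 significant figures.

886

Wien's law: T_GX3874/T_GX9434 = λ_GX9434/λ_GX3874 = 563/471 = 1.195.
L_GX3874/L_GX9434 = (R_GX3874/R_GX9434)²(T_GX3874/T_GX9434)⁴ = (5.00)²(1.195)⁴ = 51.04.
F_GX3874/F_GX9434 = (L_GX3874/L_GX9434)/(d_GX3874/d_GX9434)² = 51.04/(0.240)² = 886.1.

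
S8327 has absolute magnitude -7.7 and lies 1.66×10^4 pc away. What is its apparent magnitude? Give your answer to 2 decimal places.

8.40

m = M + 5 log₁₀(d/10 pc) = -7.7 + 5 log₁₀(1.66×10^4/10)
  = -7.7 + 5 × 3.220 = -7.7 + 16.10 = 8.40.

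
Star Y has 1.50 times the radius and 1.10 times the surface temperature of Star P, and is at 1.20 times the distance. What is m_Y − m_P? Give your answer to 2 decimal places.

L_Y/L_P = (1.50)²(1.10)⁴ = 3.294.
F_Y/F_P = (L_Y/L_P)/(d_Y/d_P)² = 3.294/1.440 = 2.288.
m_Y − m_P = −2.5 log₁₀(2.288) = -0.90.

-0.90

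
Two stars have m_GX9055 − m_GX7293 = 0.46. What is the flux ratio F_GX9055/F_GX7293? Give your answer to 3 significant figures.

0.655

F_GX9055/F_GX7293 = 10^(−(m_GX9055 − m_GX7293)/2.5) = 10^(-0.46/2.5) = 10^-0.184 = 0.6546.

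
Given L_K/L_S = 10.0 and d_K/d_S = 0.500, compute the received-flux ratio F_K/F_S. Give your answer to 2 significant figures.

F = L/(4πd²), so F_K/F_S = (L_K/L_S) / (d_K/d_S)²
= 10.0 / (0.500)² = 10.0 / 0.2500 = 40.00.

40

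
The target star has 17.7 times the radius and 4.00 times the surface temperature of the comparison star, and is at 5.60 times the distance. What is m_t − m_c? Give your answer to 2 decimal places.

-8.52

L_t/L_c = (17.7)²(4.00)⁴ = 8.020×10^4.
F_t/F_c = (L_t/L_c)/(d_t/d_c)² = 8.020×10^4/31.36 = 2557.
m_t − m_c = −2.5 log₁₀(2557) = -8.52.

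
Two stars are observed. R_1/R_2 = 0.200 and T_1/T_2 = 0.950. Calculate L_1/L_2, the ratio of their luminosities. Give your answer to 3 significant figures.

From the Stefan–Boltzmann law, L ∝ R²T⁴, so
L_1/L_2 = (R_1/R_2)² (T_1/T_2)⁴ = (0.200)² × (0.950)⁴ = 0.04000 × 0.8145 = 0.03258.

0.0326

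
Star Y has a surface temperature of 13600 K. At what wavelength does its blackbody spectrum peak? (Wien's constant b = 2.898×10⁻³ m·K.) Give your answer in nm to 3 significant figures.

λ_max = b/T = 2.898×10⁻³ / 13600 = 2.13×10^-7 m = 213.1 nm.

213 nm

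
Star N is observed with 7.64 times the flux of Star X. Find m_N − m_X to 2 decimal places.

m_N − m_X = −2.5 log₁₀(F_N/F_X) = −2.5 log₁₀(7.64) = −2.5 × (0.883) = -2.208.

-2.21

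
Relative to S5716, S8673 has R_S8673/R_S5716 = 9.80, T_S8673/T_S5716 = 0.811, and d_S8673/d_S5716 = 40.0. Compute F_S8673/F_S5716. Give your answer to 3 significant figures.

0.0260

L_S8673/L_S5716 = (R_S8673/R_S5716)²(T_S8673/T_S5716)⁴ = (9.80)² × (0.811)⁴ = 41.55.
F_S8673/F_S5716 = (L_S8673/L_S5716)/(d_S8673/d_S5716)² = 41.55 / (40.0)² = 0.02597.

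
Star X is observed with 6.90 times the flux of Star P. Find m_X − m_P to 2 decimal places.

-2.10

m_X − m_P = −2.5 log₁₀(F_X/F_P) = −2.5 log₁₀(6.90) = −2.5 × (0.839) = -2.097.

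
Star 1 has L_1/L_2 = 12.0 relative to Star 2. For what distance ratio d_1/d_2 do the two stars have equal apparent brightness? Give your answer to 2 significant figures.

3.5

Equal flux requires L_1/d_1² = L_2/d_2², so d_1/d_2 = √(L_1/L_2)
= √(12.0) = 3.464.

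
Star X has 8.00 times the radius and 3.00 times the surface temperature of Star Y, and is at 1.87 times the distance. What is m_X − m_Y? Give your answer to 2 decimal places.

-7.93

L_X/L_Y = (8.00)²(3.00)⁴ = 5184.
F_X/F_Y = (L_X/L_Y)/(d_X/d_Y)² = 5184/3.497 = 1482.
m_X − m_Y = −2.5 log₁₀(1482) = -7.93.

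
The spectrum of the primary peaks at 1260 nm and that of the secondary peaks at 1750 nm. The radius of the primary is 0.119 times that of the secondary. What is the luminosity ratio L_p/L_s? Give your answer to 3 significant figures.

0.0527

Wien's law gives T ∝ 1/λ_max, so T_p/T_s = λ_s/λ_p = 1750/1260 = 1.389.
Then L ∝ R²T⁴ gives L_p/L_s = (0.119)² × (1.389)⁴ = 0.01416 × 3.721 = 0.05269.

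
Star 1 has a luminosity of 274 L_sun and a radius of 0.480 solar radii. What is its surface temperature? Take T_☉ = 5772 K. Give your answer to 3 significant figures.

3.39×10^4 K

T/T_☉ = (L/L_☉)^(1/4) / (R/R_☉)^(1/2)
T = 5772 × (274)^(1/4) / √(0.480) = 5772 × 4.069 / 0.6928 = 3.390×10^4 K.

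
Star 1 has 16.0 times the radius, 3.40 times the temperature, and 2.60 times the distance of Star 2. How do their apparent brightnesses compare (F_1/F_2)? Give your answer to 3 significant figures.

5.06×10^3

L_1/L_2 = (R_1/R_2)²(T_1/T_2)⁴ = (16.0)² × (3.40)⁴ = 3.421×10^4.
F_1/F_2 = (L_1/L_2)/(d_1/d_2)² = 3.421×10^4 / (2.60)² = 5061.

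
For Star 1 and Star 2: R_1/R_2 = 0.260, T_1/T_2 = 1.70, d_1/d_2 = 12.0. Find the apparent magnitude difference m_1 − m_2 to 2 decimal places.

L_1/L_2 = (0.260)²(1.70)⁴ = 0.5646.
F_1/F_2 = (L_1/L_2)/(d_1/d_2)² = 0.5646/144.0 = 0.003921.
m_1 − m_2 = −2.5 log₁₀(0.003921) = 6.02.

6.02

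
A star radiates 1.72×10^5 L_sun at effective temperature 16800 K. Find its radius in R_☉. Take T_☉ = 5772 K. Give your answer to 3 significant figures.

49.0 R_☉

R/R_☉ = √(L/L_☉) / (T/T_☉)² = √(1.72×10^5) / (2.911)²
       = 414.7 / 8.472 = 48.96.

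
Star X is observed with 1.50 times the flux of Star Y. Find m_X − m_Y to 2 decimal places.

-0.44

m_X − m_Y = −2.5 log₁₀(F_X/F_Y) = −2.5 log₁₀(1.50) = −2.5 × (0.176) = -0.440.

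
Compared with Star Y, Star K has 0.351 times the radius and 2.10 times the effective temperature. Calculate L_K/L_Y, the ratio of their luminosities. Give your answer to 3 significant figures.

From the Stefan–Boltzmann law, L ∝ R²T⁴, so
L_K/L_Y = (R_K/R_Y)² (T_K/T_Y)⁴ = (0.351)² × (2.10)⁴ = 0.1232 × 19.45 = 2.396.

2.40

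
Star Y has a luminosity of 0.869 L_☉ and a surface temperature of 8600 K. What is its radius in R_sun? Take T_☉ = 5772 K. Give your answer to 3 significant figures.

0.420 R_sun

R/R_☉ = √(L/L_☉) / (T/T_☉)² = √(0.869) / (1.490)²
       = 0.9322 / 2.220 = 0.4199.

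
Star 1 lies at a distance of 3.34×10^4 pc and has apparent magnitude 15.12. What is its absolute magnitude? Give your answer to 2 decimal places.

-2.50

M = m − 5 log₁₀(d/10 pc) = 15.12 − 5 log₁₀(3.34×10^4/10)
  = 15.12 − 5 × 3.524 = 15.12 − 17.62 = -2.50.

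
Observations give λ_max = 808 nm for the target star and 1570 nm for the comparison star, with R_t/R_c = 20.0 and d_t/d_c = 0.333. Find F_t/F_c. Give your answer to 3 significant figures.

5.14×10^4

Wien's law: T_t/T_c = λ_c/λ_t = 1570/808 = 1.943.
L_t/L_c = (R_t/R_c)²(T_t/T_c)⁴ = (20.0)²(1.943)⁴ = 5702.
F_t/F_c = (L_t/L_c)/(d_t/d_c)² = 5702/(0.333)² = 5.142×10^4.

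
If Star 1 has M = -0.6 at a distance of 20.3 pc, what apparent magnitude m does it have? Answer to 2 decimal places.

0.94

m = M + 5 log₁₀(d/10 pc) = -0.6 + 5 log₁₀(20.3/10)
  = -0.6 + 5 × 0.307 = -0.6 + 1.54 = 0.94.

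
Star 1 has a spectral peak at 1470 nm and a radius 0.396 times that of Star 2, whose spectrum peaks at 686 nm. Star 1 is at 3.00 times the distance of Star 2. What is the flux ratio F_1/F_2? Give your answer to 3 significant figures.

Wien's law: T_1/T_2 = λ_2/λ_1 = 686/1470 = 0.4667.
L_1/L_2 = (R_1/R_2)²(T_1/T_2)⁴ = (0.396)²(0.4667)⁴ = 0.007437.
F_1/F_2 = (L_1/L_2)/(d_1/d_2)² = 0.007437/(3.00)² = 8.264×10^-4.

8.26×10^-4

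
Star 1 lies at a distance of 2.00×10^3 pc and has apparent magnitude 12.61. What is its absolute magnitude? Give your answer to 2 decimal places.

M = m − 5 log₁₀(d/10 pc) = 12.61 − 5 log₁₀(2.00×10^3/10)
  = 12.61 − 5 × 2.301 = 12.61 − 11.51 = 1.10.

1.10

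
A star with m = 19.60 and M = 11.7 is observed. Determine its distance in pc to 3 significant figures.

380 pc

m − M = 5 log₁₀(d/10 pc)
19.60 − (11.7) = 7.90 = 5 log₁₀(d/10)
d = 10 × 10^(7.90/5) = 10 × 10^1.580 = 380.2 pc.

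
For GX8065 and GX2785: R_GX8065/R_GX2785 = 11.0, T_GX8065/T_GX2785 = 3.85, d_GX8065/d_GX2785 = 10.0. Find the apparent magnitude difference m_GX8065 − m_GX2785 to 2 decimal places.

L_GX8065/L_GX2785 = (11.0)²(3.85)⁴ = 2.658×10^4.
F_GX8065/F_GX2785 = (L_GX8065/L_GX2785)/(d_GX8065/d_GX2785)² = 2.658×10^4/100.0 = 265.8.
m_GX8065 − m_GX2785 = −2.5 log₁₀(265.8) = -6.06.

-6.06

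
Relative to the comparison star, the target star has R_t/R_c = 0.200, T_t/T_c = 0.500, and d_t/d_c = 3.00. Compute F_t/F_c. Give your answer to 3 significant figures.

2.78×10^-4

L_t/L_c = (R_t/R_c)²(T_t/T_c)⁴ = (0.200)² × (0.500)⁴ = 0.002500.
F_t/F_c = (L_t/L_c)/(d_t/d_c)² = 0.002500 / (3.00)² = 2.778×10^-4.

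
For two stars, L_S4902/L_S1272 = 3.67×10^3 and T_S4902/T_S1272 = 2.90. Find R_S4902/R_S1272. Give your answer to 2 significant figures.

L ∝ R²T⁴ gives R ∝ √L / T², so
R_S4902/R_S1272 = √(3.67×10^3) / (2.90)² = 60.58 / 8.410 = 7.203.

7.2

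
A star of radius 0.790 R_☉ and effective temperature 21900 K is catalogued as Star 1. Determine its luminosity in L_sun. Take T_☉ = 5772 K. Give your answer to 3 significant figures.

129 L_sun

L/L_☉ = (R/R_☉)² (T/T_☉)⁴ = (0.790)² × (21900/5772)⁴
       = 0.6241 × (3.794)⁴ = 0.6241 × 207.2 = 129.3.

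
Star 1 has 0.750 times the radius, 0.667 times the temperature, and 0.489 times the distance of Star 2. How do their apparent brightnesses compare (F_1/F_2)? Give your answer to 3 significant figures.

L_1/L_2 = (R_1/R_2)²(T_1/T_2)⁴ = (0.750)² × (0.667)⁴ = 0.1113.
F_1/F_2 = (L_1/L_2)/(d_1/d_2)² = 0.1113 / (0.489)² = 0.4656.

0.466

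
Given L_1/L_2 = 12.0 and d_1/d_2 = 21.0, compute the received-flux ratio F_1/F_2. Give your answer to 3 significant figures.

F = L/(4πd²), so F_1/F_2 = (L_1/L_2) / (d_1/d_2)²
= 12.0 / (21.0)² = 12.0 / 441.0 = 0.02721.

0.0272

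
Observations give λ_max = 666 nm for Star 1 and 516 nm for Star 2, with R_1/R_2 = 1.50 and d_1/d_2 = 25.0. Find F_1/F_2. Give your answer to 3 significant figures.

Wien's law: T_1/T_2 = λ_2/λ_1 = 516/666 = 0.7748.
L_1/L_2 = (R_1/R_2)²(T_1/T_2)⁴ = (1.50)²(0.7748)⁴ = 0.8107.
F_1/F_2 = (L_1/L_2)/(d_1/d_2)² = 0.8107/(25.0)² = 0.001297.

0.00130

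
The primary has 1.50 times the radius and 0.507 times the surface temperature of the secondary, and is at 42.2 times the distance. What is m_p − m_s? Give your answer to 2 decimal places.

10.20

L_p/L_s = (1.50)²(0.507)⁴ = 0.1487.
F_p/F_s = (L_p/L_s)/(d_p/d_s)² = 0.1487/1781 = 8.348×10^-5.
m_p − m_s = −2.5 log₁₀(8.348×10^-5) = 10.20.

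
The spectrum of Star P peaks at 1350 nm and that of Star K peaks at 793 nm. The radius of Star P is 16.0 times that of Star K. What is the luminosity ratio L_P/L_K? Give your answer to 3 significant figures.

Wien's law gives T ∝ 1/λ_max, so T_P/T_K = λ_K/λ_P = 793/1350 = 0.5874.
Then L ∝ R²T⁴ gives L_P/L_K = (16.0)² × (0.5874)⁴ = 256.0 × 0.1191 = 30.48.

30.5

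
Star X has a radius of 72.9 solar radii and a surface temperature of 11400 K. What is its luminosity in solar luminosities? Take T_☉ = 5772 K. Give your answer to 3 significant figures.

8.09×10^4 solar luminosities

L/L_☉ = (R/R_☉)² (T/T_☉)⁴ = (72.9)² × (11400/5772)⁴
       = 5314 × (1.975)⁴ = 5314 × 15.22 = 8.087×10^4.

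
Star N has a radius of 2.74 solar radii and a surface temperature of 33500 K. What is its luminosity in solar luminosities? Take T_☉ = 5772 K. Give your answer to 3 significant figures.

L/L_☉ = (R/R_☉)² (T/T_☉)⁴ = (2.74)² × (33500/5772)⁴
       = 7.508 × (5.804)⁴ = 7.508 × 1135 = 8519.

8.52×10^3 solar luminosities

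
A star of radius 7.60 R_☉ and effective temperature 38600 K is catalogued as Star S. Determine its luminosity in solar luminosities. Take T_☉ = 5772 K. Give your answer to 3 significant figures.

L/L_☉ = (R/R_☉)² (T/T_☉)⁴ = (7.60)² × (38600/5772)⁴
       = 57.76 × (6.687)⁴ = 57.76 × 2000 = 1.155×10^5.

1.16×10^5 solar luminosities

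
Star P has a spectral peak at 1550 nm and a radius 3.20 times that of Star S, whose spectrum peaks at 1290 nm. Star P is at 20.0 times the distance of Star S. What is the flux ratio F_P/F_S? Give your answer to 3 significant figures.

Wien's law: T_P/T_S = λ_S/λ_P = 1290/1550 = 0.8323.
L_P/L_S = (R_P/R_S)²(T_P/T_S)⁴ = (3.20)²(0.8323)⁴ = 4.913.
F_P/F_S = (L_P/L_S)/(d_P/d_S)² = 4.913/(20.0)² = 0.01228.

0.0123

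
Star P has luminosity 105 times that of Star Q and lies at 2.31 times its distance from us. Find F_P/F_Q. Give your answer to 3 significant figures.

F = L/(4πd²), so F_P/F_Q = (L_P/L_Q) / (d_P/d_Q)²
= 105 / (2.31)² = 105 / 5.336 = 19.68.

19.7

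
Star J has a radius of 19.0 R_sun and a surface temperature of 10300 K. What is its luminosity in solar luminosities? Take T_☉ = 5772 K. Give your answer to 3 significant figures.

3.66×10^3 solar luminosities

L/L_☉ = (R/R_☉)² (T/T_☉)⁴ = (19.0)² × (10300/5772)⁴
       = 361.0 × (1.784)⁴ = 361.0 × 10.14 = 3661.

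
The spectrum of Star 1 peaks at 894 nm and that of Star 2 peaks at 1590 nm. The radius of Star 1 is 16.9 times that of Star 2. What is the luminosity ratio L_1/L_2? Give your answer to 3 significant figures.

Wien's law gives T ∝ 1/λ_max, so T_1/T_2 = λ_2/λ_1 = 1590/894 = 1.779.
Then L ∝ R²T⁴ gives L_1/L_2 = (16.9)² × (1.779)⁴ = 285.6 × 10.01 = 2858.

2.86×10^3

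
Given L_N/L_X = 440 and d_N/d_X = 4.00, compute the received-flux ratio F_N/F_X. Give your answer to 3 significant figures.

27.5

F = L/(4πd²), so F_N/F_X = (L_N/L_X) / (d_N/d_X)²
= 440 / (4.00)² = 440 / 16.00 = 27.50.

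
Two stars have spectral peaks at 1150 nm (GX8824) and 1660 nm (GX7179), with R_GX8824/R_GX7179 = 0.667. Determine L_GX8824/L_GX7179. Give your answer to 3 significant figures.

Wien's law gives T ∝ 1/λ_max, so T_GX8824/T_GX7179 = λ_GX7179/λ_GX8824 = 1660/1150 = 1.443.
Then L ∝ R²T⁴ gives L_GX8824/L_GX7179 = (0.667)² × (1.443)⁴ = 0.4449 × 4.342 = 1.931.

1.93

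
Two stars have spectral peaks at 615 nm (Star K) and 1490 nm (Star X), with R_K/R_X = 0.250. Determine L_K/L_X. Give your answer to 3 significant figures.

2.15

Wien's law gives T ∝ 1/λ_max, so T_K/T_X = λ_X/λ_K = 1490/615 = 2.423.
Then L ∝ R²T⁴ gives L_K/L_X = (0.250)² × (2.423)⁴ = 0.06250 × 34.45 = 2.153.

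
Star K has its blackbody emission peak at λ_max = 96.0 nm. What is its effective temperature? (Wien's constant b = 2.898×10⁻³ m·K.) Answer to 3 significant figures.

3.02×10^4 K

T = b/λ_max = 2.898×10⁻³ / (96.0×10⁻⁹) = 3.019×10^4 K.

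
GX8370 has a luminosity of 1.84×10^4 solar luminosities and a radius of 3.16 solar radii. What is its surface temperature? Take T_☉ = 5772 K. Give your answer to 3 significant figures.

T/T_☉ = (L/L_☉)^(1/4) / (R/R_☉)^(1/2)
T = 5772 × (1.84×10^4)^(1/4) / √(3.16) = 5772 × 11.65 / 1.778 = 3.782×10^4 K.

3.78×10^4 K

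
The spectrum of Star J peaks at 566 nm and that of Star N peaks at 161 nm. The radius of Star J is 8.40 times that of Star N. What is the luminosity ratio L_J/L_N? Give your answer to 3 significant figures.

0.462

Wien's law gives T ∝ 1/λ_max, so T_J/T_N = λ_N/λ_J = 161/566 = 0.2845.
Then L ∝ R²T⁴ gives L_J/L_N = (8.40)² × (0.2845)⁴ = 70.56 × 0.006547 = 0.4620.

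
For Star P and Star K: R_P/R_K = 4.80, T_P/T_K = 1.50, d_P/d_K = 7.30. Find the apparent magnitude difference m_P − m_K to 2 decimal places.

-0.85

L_P/L_K = (4.80)²(1.50)⁴ = 116.6.
F_P/F_K = (L_P/L_K)/(d_P/d_K)² = 116.6/53.29 = 2.189.
m_P − m_K = −2.5 log₁₀(2.189) = -0.85.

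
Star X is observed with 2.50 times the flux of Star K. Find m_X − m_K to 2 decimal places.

-0.99

m_X − m_K = −2.5 log₁₀(F_X/F_K) = −2.5 log₁₀(2.50) = −2.5 × (0.398) = -0.995.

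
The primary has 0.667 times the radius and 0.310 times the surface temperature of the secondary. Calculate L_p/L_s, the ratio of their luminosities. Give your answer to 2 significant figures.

0.0041

From the Stefan–Boltzmann law, L ∝ R²T⁴, so
L_p/L_s = (R_p/R_s)² (T_p/T_s)⁴ = (0.667)² × (0.310)⁴ = 0.4449 × 0.009235 = 0.004109.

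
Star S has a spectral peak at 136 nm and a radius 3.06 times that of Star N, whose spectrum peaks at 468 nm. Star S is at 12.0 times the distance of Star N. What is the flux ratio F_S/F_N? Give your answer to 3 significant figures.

9.12

Wien's law: T_S/T_N = λ_N/λ_S = 468/136 = 3.441.
L_S/L_N = (R_S/R_N)²(T_S/T_N)⁴ = (3.06)²(3.441)⁴ = 1313.
F_S/F_N = (L_S/L_N)/(d_S/d_N)² = 1313/(12.0)² = 9.118.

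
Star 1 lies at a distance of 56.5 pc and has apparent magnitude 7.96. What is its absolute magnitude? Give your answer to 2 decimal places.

M = m − 5 log₁₀(d/10 pc) = 7.96 − 5 log₁₀(56.5/10)
  = 7.96 − 5 × 0.752 = 7.96 − 3.76 = 4.20.

4.20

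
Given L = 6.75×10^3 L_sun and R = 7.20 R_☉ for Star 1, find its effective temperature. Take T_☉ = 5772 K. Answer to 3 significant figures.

1.95×10^4 K

T/T_☉ = (L/L_☉)^(1/4) / (R/R_☉)^(1/2)
T = 5772 × (6.75×10^3)^(1/4) / √(7.20) = 5772 × 9.064 / 2.683 = 1.950×10^4 K.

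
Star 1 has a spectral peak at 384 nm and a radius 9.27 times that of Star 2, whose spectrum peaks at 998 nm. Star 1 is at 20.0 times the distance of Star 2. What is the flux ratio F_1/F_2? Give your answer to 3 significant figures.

9.80

Wien's law: T_1/T_2 = λ_2/λ_1 = 998/384 = 2.599.
L_1/L_2 = (R_1/R_2)²(T_1/T_2)⁴ = (9.27)²(2.599)⁴ = 3921.
F_1/F_2 = (L_1/L_2)/(d_1/d_2)² = 3921/(20.0)² = 9.802.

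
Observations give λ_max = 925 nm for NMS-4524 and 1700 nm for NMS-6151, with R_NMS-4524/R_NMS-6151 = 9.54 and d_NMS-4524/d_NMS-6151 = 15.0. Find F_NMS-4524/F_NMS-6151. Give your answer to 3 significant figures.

4.61

Wien's law: T_NMS-4524/T_NMS-6151 = λ_NMS-6151/λ_NMS-4524 = 1700/925 = 1.838.
L_NMS-4524/L_NMS-6151 = (R_NMS-4524/R_NMS-6151)²(T_NMS-4524/T_NMS-6151)⁴ = (9.54)²(1.838)⁴ = 1038.
F_NMS-4524/F_NMS-6151 = (L_NMS-4524/L_NMS-6151)/(d_NMS-4524/d_NMS-6151)² = 1038/(15.0)² = 4.615.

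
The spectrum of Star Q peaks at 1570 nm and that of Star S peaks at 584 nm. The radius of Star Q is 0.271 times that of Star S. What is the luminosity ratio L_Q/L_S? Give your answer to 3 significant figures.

0.00141

Wien's law gives T ∝ 1/λ_max, so T_Q/T_S = λ_S/λ_Q = 584/1570 = 0.3720.
Then L ∝ R²T⁴ gives L_Q/L_S = (0.271)² × (0.3720)⁴ = 0.07344 × 0.01914 = 0.001406.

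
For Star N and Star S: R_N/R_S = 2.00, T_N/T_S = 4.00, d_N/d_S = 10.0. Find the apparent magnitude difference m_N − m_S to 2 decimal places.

L_N/L_S = (2.00)²(4.00)⁴ = 1024.
F_N/F_S = (L_N/L_S)/(d_N/d_S)² = 1024/100.0 = 10.24.
m_N − m_S = −2.5 log₁₀(10.24) = -2.53.

-2.53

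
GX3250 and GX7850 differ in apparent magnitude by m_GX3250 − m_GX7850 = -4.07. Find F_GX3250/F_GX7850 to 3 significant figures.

42.5

F_GX3250/F_GX7850 = 10^(−(m_GX3250 − m_GX7850)/2.5) = 10^(4.07/2.5) = 10^1.628 = 42.46.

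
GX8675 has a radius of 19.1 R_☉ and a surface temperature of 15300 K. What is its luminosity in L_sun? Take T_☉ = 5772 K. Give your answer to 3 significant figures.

L/L_☉ = (R/R_☉)² (T/T_☉)⁴ = (19.1)² × (15300/5772)⁴
       = 364.8 × (2.651)⁴ = 364.8 × 49.37 = 1.801×10^4.

1.80×10^4 L_sun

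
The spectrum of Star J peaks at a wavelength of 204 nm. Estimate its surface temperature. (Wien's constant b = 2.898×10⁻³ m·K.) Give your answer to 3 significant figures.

1.42×10^4 K

T = b/λ_max = 2.898×10⁻³ / (204×10⁻⁹) = 1.421×10^4 K.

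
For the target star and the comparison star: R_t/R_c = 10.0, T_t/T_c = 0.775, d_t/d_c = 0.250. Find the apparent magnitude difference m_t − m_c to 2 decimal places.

-6.90

L_t/L_c = (10.0)²(0.775)⁴ = 36.08.
F_t/F_c = (L_t/L_c)/(d_t/d_c)² = 36.08/0.06250 = 577.2.
m_t − m_c = −2.5 log₁₀(577.2) = -6.90.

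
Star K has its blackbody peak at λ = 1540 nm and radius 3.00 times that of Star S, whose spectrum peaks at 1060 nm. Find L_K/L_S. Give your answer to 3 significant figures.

Wien's law gives T ∝ 1/λ_max, so T_K/T_S = λ_S/λ_K = 1060/1540 = 0.6883.
Then L ∝ R²T⁴ gives L_K/L_S = (3.00)² × (0.6883)⁴ = 9.000 × 0.2245 = 2.020.

2.02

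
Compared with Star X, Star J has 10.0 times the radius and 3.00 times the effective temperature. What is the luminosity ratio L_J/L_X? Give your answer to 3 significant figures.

From the Stefan–Boltzmann law, L ∝ R²T⁴, so
L_J/L_X = (R_J/R_X)² (T_J/T_X)⁴ = (10.0)² × (3.00)⁴ = 100.0 × 81.00 = 8100.

8.10×10^3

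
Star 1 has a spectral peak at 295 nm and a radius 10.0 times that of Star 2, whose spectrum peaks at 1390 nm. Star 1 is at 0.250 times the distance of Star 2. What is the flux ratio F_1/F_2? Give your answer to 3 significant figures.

Wien's law: T_1/T_2 = λ_2/λ_1 = 1390/295 = 4.712.
L_1/L_2 = (R_1/R_2)²(T_1/T_2)⁴ = (10.0)²(4.712)⁴ = 4.929×10^4.
F_1/F_2 = (L_1/L_2)/(d_1/d_2)² = 4.929×10^4/(0.250)² = 7.887×10^5.

7.89×10^5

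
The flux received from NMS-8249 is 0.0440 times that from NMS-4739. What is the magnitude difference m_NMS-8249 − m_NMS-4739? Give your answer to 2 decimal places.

m_NMS-8249 − m_NMS-4739 = −2.5 log₁₀(F_NMS-8249/F_NMS-4739) = −2.5 log₁₀(0.0440) = −2.5 × (-1.357) = 3.391.

3.39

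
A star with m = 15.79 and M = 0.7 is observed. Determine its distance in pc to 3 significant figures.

1.04×10^4 pc

m − M = 5 log₁₀(d/10 pc)
15.79 − (0.7) = 15.09 = 5 log₁₀(d/10)
d = 10 × 10^(15.09/5) = 10 × 10^3.018 = 1.042×10^4 pc.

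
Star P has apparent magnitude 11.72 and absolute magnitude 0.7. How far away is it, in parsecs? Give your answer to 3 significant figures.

m − M = 5 log₁₀(d/10 pc)
11.72 − (0.7) = 11.02 = 5 log₁₀(d/10)
d = 10 × 10^(11.02/5) = 10 × 10^2.204 = 1600 pc.

1.60×10^3 pc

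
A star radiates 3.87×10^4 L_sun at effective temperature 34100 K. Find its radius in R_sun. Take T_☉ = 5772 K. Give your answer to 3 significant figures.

5.64 R_sun

R/R_☉ = √(L/L_☉) / (T/T_☉)² = √(3.87×10^4) / (5.908)²
       = 196.7 / 34.90 = 5.636.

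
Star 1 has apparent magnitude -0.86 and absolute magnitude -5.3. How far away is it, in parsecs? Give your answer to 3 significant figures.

m − M = 5 log₁₀(d/10 pc)
-0.86 − (-5.3) = 4.44 = 5 log₁₀(d/10)
d = 10 × 10^(4.44/5) = 10 × 10^0.888 = 77.27 pc.

77.3 pc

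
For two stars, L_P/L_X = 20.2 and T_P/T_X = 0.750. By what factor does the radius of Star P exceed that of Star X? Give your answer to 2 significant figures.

8.0

L ∝ R²T⁴ gives R ∝ √L / T², so
R_P/R_X = √(20.2) / (0.750)² = 4.494 / 0.5625 = 7.990.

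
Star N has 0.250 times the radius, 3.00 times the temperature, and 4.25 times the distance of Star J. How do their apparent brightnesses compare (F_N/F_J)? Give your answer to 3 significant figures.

0.280

L_N/L_J = (R_N/R_J)²(T_N/T_J)⁴ = (0.250)² × (3.00)⁴ = 5.062.
F_N/F_J = (L_N/L_J)/(d_N/d_J)² = 5.062 / (4.25)² = 0.2803.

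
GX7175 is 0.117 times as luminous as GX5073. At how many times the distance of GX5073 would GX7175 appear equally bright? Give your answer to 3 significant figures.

0.342

Equal flux requires L_GX7175/d_GX7175² = L_GX5073/d_GX5073², so d_GX7175/d_GX5073 = √(L_GX7175/L_GX5073)
= √(0.117) = 0.3421.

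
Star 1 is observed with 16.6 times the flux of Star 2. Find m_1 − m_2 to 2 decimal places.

-3.05

m_1 − m_2 = −2.5 log₁₀(F_1/F_2) = −2.5 log₁₀(16.6) = −2.5 × (1.220) = -3.050.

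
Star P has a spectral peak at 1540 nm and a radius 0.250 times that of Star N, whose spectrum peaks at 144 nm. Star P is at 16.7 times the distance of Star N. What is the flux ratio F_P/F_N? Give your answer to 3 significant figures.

1.71×10^-8

Wien's law: T_P/T_N = λ_N/λ_P = 144/1540 = 0.09351.
L_P/L_N = (R_P/R_N)²(T_P/T_N)⁴ = (0.250)²(0.09351)⁴ = 4.778×10^-6.
F_P/F_N = (L_P/L_N)/(d_P/d_N)² = 4.778×10^-6/(16.7)² = 1.713×10^-8.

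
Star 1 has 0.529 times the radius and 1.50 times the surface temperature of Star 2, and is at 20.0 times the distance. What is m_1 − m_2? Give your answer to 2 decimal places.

L_1/L_2 = (0.529)²(1.50)⁴ = 1.417.
F_1/F_2 = (L_1/L_2)/(d_1/d_2)² = 1.417/400.0 = 0.003542.
m_1 − m_2 = −2.5 log₁₀(0.003542) = 6.13.

6.13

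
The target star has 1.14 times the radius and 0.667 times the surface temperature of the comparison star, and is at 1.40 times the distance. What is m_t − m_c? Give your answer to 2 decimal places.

2.20

L_t/L_c = (1.14)²(0.667)⁴ = 0.2572.
F_t/F_c = (L_t/L_c)/(d_t/d_c)² = 0.2572/1.960 = 0.1312.
m_t − m_c = −2.5 log₁₀(0.1312) = 2.20.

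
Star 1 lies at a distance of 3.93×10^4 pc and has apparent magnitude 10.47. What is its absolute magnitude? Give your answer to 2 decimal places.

-7.50

M = m − 5 log₁₀(d/10 pc) = 10.47 − 5 log₁₀(3.93×10^4/10)
  = 10.47 − 5 × 3.594 = 10.47 − 17.97 = -7.50.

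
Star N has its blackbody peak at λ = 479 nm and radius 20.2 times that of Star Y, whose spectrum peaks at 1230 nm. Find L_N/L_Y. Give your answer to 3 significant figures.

Wien's law gives T ∝ 1/λ_max, so T_N/T_Y = λ_Y/λ_N = 1230/479 = 2.568.
Then L ∝ R²T⁴ gives L_N/L_Y = (20.2)² × (2.568)⁴ = 408.0 × 43.48 = 1.774×10^4.

1.77×10^4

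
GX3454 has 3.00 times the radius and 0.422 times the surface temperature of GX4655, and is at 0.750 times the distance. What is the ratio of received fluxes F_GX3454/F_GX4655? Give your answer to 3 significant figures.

L_GX3454/L_GX4655 = (R_GX3454/R_GX4655)²(T_GX3454/T_GX4655)⁴ = (3.00)² × (0.422)⁴ = 0.2854.
F_GX3454/F_GX4655 = (L_GX3454/L_GX4655)/(d_GX3454/d_GX4655)² = 0.2854 / (0.750)² = 0.5074.

0.507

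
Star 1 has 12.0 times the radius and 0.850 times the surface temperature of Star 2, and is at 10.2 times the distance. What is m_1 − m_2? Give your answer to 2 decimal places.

L_1/L_2 = (12.0)²(0.850)⁴ = 75.17.
F_1/F_2 = (L_1/L_2)/(d_1/d_2)² = 75.17/104.0 = 0.7225.
m_1 − m_2 = −2.5 log₁₀(0.7225) = 0.35.

0.35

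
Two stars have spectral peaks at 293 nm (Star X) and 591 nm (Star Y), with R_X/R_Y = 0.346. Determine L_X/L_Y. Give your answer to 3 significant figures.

1.98

Wien's law gives T ∝ 1/λ_max, so T_X/T_Y = λ_Y/λ_X = 591/293 = 2.017.
Then L ∝ R²T⁴ gives L_X/L_Y = (0.346)² × (2.017)⁴ = 0.1197 × 16.55 = 1.982.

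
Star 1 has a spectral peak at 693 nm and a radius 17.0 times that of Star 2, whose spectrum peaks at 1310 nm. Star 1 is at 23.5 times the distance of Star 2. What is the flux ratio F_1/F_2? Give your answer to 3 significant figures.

Wien's law: T_1/T_2 = λ_2/λ_1 = 1310/693 = 1.890.
L_1/L_2 = (R_1/R_2)²(T_1/T_2)⁴ = (17.0)²(1.890)⁴ = 3690.
F_1/F_2 = (L_1/L_2)/(d_1/d_2)² = 3690/(23.5)² = 6.682.

6.68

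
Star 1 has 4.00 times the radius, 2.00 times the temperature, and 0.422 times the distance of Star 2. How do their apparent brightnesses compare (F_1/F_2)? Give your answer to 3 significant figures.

L_1/L_2 = (R_1/R_2)²(T_1/T_2)⁴ = (4.00)² × (2.00)⁴ = 256.0.
F_1/F_2 = (L_1/L_2)/(d_1/d_2)² = 256.0 / (0.422)² = 1438.

1.44×10^3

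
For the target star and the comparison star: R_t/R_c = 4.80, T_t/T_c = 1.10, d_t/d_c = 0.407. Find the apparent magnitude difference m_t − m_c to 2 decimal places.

-5.77

L_t/L_c = (4.80)²(1.10)⁴ = 33.73.
F_t/F_c = (L_t/L_c)/(d_t/d_c)² = 33.73/0.1656 = 203.6.
m_t − m_c = −2.5 log₁₀(203.6) = -5.77.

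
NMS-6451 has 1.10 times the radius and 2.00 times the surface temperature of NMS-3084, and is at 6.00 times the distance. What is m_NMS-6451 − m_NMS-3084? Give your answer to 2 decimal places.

0.67

L_NMS-6451/L_NMS-3084 = (1.10)²(2.00)⁴ = 19.36.
F_NMS-6451/F_NMS-3084 = (L_NMS-6451/L_NMS-3084)/(d_NMS-6451/d_NMS-3084)² = 19.36/36.00 = 0.5378.
m_NMS-6451 − m_NMS-3084 = −2.5 log₁₀(0.5378) = 0.67.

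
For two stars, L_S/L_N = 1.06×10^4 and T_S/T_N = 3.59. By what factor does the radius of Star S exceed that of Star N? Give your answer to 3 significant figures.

L ∝ R²T⁴ gives R ∝ √L / T², so
R_S/R_N = √(1.06×10^4) / (3.59)² = 103.0 / 12.89 = 7.988.

7.99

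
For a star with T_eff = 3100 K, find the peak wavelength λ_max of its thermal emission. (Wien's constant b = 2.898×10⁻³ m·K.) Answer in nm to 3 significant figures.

935 nm

λ_max = b/T = 2.898×10⁻³ / 3100 = 9.35×10^-7 m = 934.8 nm.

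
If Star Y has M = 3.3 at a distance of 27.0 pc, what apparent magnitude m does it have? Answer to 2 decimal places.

5.46

m = M + 5 log₁₀(d/10 pc) = 3.3 + 5 log₁₀(27.0/10)
  = 3.3 + 5 × 0.431 = 3.3 + 2.16 = 5.46.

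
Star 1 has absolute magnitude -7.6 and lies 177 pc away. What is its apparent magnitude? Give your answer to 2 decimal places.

-1.36

m = M + 5 log₁₀(d/10 pc) = -7.6 + 5 log₁₀(177/10)
  = -7.6 + 5 × 1.248 = -7.6 + 6.24 = -1.36.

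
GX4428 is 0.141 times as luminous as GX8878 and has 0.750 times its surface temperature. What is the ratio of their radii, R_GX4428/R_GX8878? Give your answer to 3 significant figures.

0.668

L ∝ R²T⁴ gives R ∝ √L / T², so
R_GX4428/R_GX8878 = √(0.141) / (0.750)² = 0.3755 / 0.5625 = 0.6676.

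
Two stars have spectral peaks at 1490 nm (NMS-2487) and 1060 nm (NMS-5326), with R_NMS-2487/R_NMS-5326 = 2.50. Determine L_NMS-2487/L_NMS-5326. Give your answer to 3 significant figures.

1.60

Wien's law gives T ∝ 1/λ_max, so T_NMS-2487/T_NMS-5326 = λ_NMS-5326/λ_NMS-2487 = 1060/1490 = 0.7114.
Then L ∝ R²T⁴ gives L_NMS-2487/L_NMS-5326 = (2.50)² × (0.7114)⁴ = 6.250 × 0.2561 = 1.601.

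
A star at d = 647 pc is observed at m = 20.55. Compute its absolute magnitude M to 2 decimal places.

M = m − 5 log₁₀(d/10 pc) = 20.55 − 5 log₁₀(647/10)
  = 20.55 − 5 × 1.811 = 20.55 − 9.05 = 11.50.

11.50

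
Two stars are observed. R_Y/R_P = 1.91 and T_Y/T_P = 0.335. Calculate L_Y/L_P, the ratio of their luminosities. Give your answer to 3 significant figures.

0.0459

From the Stefan–Boltzmann law, L ∝ R²T⁴, so
L_Y/L_P = (R_Y/R_P)² (T_Y/T_P)⁴ = (1.91)² × (0.335)⁴ = 3.648 × 0.01259 = 0.04595.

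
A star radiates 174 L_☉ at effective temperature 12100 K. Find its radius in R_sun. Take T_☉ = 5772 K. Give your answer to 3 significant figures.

R/R_☉ = √(L/L_☉) / (T/T_☉)² = √(174) / (2.096)²
       = 13.19 / 4.395 = 3.002.

3.00 R_sun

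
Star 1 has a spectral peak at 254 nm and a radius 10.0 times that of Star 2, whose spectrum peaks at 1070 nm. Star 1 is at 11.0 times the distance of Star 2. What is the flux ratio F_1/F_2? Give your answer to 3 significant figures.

260

Wien's law: T_1/T_2 = λ_2/λ_1 = 1070/254 = 4.213.
L_1/L_2 = (R_1/R_2)²(T_1/T_2)⁴ = (10.0)²(4.213)⁴ = 3.149×10^4.
F_1/F_2 = (L_1/L_2)/(d_1/d_2)² = 3.149×10^4/(11.0)² = 260.3.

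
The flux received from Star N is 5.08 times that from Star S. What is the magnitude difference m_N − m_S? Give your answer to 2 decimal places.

-1.76

m_N − m_S = −2.5 log₁₀(F_N/F_S) = −2.5 log₁₀(5.08) = −2.5 × (0.706) = -1.765.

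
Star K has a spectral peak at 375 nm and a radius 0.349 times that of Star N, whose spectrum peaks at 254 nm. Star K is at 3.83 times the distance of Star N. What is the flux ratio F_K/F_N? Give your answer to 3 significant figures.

0.00175

Wien's law: T_K/T_N = λ_N/λ_K = 254/375 = 0.6773.
L_K/L_N = (R_K/R_N)²(T_K/T_N)⁴ = (0.349)²(0.6773)⁴ = 0.02564.
F_K/F_N = (L_K/L_N)/(d_K/d_N)² = 0.02564/(3.83)² = 0.001748.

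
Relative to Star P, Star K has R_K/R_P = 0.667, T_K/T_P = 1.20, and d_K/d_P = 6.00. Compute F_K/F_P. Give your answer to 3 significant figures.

0.0256

L_K/L_P = (R_K/R_P)²(T_K/T_P)⁴ = (0.667)² × (1.20)⁴ = 0.9225.
F_K/F_P = (L_K/L_P)/(d_K/d_P)² = 0.9225 / (6.00)² = 0.02563.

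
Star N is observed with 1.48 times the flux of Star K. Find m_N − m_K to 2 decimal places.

-0.43

m_N − m_K = −2.5 log₁₀(F_N/F_K) = −2.5 log₁₀(1.48) = −2.5 × (0.170) = -0.426.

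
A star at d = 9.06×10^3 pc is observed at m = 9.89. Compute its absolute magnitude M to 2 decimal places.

-4.90

M = m − 5 log₁₀(d/10 pc) = 9.89 − 5 log₁₀(9.06×10^3/10)
  = 9.89 − 5 × 2.957 = 9.89 − 14.79 = -4.90.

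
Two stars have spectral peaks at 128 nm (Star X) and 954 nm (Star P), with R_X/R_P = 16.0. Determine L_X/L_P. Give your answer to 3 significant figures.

7.90×10^5

Wien's law gives T ∝ 1/λ_max, so T_X/T_P = λ_P/λ_X = 954/128 = 7.453.
Then L ∝ R²T⁴ gives L_X/L_P = (16.0)² × (7.453)⁴ = 256.0 × 3086 = 7.899×10^5.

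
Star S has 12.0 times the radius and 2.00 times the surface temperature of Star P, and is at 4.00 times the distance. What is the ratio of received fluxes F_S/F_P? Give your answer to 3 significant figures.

L_S/L_P = (R_S/R_P)²(T_S/T_P)⁴ = (12.0)² × (2.00)⁴ = 2304.
F_S/F_P = (L_S/L_P)/(d_S/d_P)² = 2304 / (4.00)² = 144.0.

144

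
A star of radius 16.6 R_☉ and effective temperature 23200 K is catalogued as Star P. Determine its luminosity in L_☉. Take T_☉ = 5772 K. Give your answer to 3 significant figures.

7.19×10^4 L_☉

L/L_☉ = (R/R_☉)² (T/T_☉)⁴ = (16.6)² × (23200/5772)⁴
       = 275.6 × (4.019)⁴ = 275.6 × 261.0 = 7.192×10^4.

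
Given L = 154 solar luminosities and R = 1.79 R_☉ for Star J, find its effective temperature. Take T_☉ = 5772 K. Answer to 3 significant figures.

1.52×10^4 K

T/T_☉ = (L/L_☉)^(1/4) / (R/R_☉)^(1/2)
T = 5772 × (154)^(1/4) / √(1.79) = 5772 × 3.523 / 1.338 = 1.520×10^4 K.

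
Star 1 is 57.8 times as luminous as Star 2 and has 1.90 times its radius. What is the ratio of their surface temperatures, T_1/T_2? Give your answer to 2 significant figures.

L ∝ R²T⁴ gives T ∝ (L/R²)^(1/4), so
T_1/T_2 = (57.8 / 1.90²)^(1/4) = (16.01)^(1/4) = 2.000.

2.0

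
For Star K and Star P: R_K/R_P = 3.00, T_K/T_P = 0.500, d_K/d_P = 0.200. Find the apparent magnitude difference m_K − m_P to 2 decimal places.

L_K/L_P = (3.00)²(0.500)⁴ = 0.5625.
F_K/F_P = (L_K/L_P)/(d_K/d_P)² = 0.5625/0.04000 = 14.06.
m_K − m_P = −2.5 log₁₀(14.06) = -2.87.

-2.87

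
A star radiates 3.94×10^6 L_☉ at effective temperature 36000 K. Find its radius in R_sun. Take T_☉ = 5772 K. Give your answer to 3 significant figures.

R/R_☉ = √(L/L_☉) / (T/T_☉)² = √(3.94×10^6) / (6.237)²
       = 1985 / 38.90 = 51.03.

51.0 R_sun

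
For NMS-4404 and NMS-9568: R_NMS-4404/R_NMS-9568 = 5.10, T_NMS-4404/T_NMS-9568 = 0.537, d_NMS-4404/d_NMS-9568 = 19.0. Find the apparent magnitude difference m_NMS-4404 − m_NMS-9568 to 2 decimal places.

L_NMS-4404/L_NMS-9568 = (5.10)²(0.537)⁴ = 2.163.
F_NMS-4404/F_NMS-9568 = (L_NMS-4404/L_NMS-9568)/(d_NMS-4404/d_NMS-9568)² = 2.163/361.0 = 0.005991.
m_NMS-4404 − m_NMS-9568 = −2.5 log₁₀(0.005991) = 5.56.

5.56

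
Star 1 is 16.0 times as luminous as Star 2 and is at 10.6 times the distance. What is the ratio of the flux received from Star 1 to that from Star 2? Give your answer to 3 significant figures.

0.142

F = L/(4πd²), so F_1/F_2 = (L_1/L_2) / (d_1/d_2)²
= 16.0 / (10.6)² = 16.0 / 112.4 = 0.1424.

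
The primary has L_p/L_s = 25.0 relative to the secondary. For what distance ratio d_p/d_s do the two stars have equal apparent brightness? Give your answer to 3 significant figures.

5.00

Equal flux requires L_p/d_p² = L_s/d_s², so d_p/d_s = √(L_p/L_s)
= √(25.0) = 5.000.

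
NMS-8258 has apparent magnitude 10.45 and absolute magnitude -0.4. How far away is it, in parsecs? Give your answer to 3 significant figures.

1.48×10^3 pc

m − M = 5 log₁₀(d/10 pc)
10.45 − (-0.4) = 10.85 = 5 log₁₀(d/10)
d = 10 × 10^(10.85/5) = 10 × 10^2.170 = 1479 pc.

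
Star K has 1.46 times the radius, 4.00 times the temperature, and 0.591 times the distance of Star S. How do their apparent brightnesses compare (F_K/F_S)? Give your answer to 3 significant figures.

1.56×10^3

L_K/L_S = (R_K/R_S)²(T_K/T_S)⁴ = (1.46)² × (4.00)⁴ = 545.7.
F_K/F_S = (L_K/L_S)/(d_K/d_S)² = 545.7 / (0.591)² = 1562.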